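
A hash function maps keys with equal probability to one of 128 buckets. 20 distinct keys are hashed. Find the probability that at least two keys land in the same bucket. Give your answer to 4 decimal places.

It's easier to compute the probability that all 20 are distinct.
P(all distinct) = 128/128 · 127/128 · ··· · 109/128 ≈ 0.2089.
So the probability of at least one match is 1 − 0.2089 = 0.7911.

0.7911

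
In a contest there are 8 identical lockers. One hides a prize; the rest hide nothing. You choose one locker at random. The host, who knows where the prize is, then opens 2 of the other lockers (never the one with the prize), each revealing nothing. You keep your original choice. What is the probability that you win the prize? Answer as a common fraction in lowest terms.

The host can always open 2 empty lockers regardless of your choice, so the reveals give no information about your original locker.
P(win by staying) = 1/8.

1/8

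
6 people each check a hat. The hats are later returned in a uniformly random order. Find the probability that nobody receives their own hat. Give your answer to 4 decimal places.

0.3681

This is the derangement probability: permutations of 6 with no fixed point.
D(6) = 6! · (1 − 1/1! + 1/2! − ··· + (−1)^6/6!) = 265.
P = 265/720 = 53/144 ≈ 0.3681.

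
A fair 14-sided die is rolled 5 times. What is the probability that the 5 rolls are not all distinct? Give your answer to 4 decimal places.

0.5533

P(all 5 different) = 14/14 · 13/14 · ··· · 10/14 ≈ 0.4467.
P(at least two equal) = 1 − 0.4467 = 0.5533.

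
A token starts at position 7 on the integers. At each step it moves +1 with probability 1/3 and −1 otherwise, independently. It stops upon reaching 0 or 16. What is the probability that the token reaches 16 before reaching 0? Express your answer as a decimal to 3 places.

0.002

Let r = q/p = (2/3)/(1/3) = 2. The recurrence P(i) = p·P(i+1) + q·P(i−1) with P(0)=0, P(16)=1 gives P(i) = (1 − r^i)/(1 − r^16).
P(7) = (1 − (2)^7) / (1 − (2)^16) = 127/65535 ≈ 0.002.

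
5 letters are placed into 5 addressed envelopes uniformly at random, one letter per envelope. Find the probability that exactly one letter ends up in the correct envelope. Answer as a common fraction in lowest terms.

3/8

Choose which one is fixed: C(5,1) = 5 ways.
The remaining 4 must have no fixed point: D(4) = 9.
P = 5·9/120 = 3/8.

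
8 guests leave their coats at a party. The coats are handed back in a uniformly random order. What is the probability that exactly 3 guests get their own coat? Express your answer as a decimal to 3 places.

Choose which 3 of the 8 are fixed: C(8,3) = 56 ways.
The remaining 5 must have no fixed point: D(5) = 44.
P = 56·44/40320 = 11/180 ≈ 0.061.

0.061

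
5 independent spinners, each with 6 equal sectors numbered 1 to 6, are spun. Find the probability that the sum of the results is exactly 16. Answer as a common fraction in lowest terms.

There are 6^5 = 7776 equally likely outcomes.
The number of ordered 5-tuples from {1,…,6} summing to 16 is 735.
P(sum = 16) = 735/7776 = 245/2592.

245/2592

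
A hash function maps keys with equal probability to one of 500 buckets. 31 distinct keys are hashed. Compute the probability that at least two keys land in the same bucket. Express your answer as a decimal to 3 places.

It's easier to compute the probability that all 31 are distinct.
P(all distinct) = 500/500 · 499/500 · ··· · 470/500 ≈ 0.387.
So the probability of at least one match is 1 − 0.387 = 0.613.

0.613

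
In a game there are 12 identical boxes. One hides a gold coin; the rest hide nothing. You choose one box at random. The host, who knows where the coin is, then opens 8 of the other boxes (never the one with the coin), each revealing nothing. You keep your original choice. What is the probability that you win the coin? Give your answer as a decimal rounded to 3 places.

The host can always open 8 empty boxes regardless of your choice, so the reveals give no information about your original box.
P(win by staying) = 1/12 ≈ 0.083.

0.083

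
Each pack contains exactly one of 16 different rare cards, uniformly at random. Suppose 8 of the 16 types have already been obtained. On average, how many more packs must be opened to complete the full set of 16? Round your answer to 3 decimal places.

43.486

Starting from 8 distinct types, each trial gives a new one with probability (16−i)/16 when i types are held, so the wait for the next new type is 16/(16−i).
E = 16/8 + 16/7 + 16/6 + 16/5 + 16/4 + 16/3 + 16/2 + 16/1 = 1522/35 ≈ 43.486.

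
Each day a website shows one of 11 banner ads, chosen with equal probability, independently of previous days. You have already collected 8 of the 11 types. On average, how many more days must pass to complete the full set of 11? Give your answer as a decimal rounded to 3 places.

Starting from 8 distinct types, each trial gives a new one with probability (11−i)/11 when i types are held, so the wait for the next new type is 11/(11−i).
E = 11/3 + 11/2 + 11/1 = 121/6 ≈ 20.167.

20.167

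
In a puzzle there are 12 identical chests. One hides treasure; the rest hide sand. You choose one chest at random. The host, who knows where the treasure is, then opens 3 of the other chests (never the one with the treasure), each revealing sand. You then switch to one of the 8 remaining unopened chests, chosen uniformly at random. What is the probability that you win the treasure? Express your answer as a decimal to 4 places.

0.1146

Your original chest holds the treasure with probability 1/12, so the other 11 collectively hold it with probability 11/12.
The host can always find 3 empty chests to open, so the reveals don't change that 11/12; it is now spread over the 8 remaining unopened chests.
P(win by switching) = (11/12) · (1/8) = 11/96 ≈ 0.1146.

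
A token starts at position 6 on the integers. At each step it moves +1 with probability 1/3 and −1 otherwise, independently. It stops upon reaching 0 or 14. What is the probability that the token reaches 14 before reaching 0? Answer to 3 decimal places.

Let r = q/p = (2/3)/(1/3) = 2. The recurrence P(i) = p·P(i+1) + q·P(i−1) with P(0)=0, P(14)=1 gives P(i) = (1 − r^i)/(1 − r^14).
P(6) = (1 − (2)^6) / (1 − (2)^14) = 21/5461 ≈ 0.004.

0.004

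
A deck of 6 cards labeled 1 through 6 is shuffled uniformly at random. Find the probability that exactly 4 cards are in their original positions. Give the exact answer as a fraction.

1/48

Choose which 4 of the 6 are fixed: C(6,4) = 15 ways.
The remaining 2 must have no fixed point: D(2) = 1.
P = 15·1/720 = 1/48.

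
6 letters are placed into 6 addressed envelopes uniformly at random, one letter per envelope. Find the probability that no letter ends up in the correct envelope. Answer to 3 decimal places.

This is the derangement probability: permutations of 6 with no fixed point.
D(6) = 6! · (1 − 1/1! + 1/2! − ··· + (−1)^6/6!) = 265.
P = 265/720 = 53/144 ≈ 0.368.

0.368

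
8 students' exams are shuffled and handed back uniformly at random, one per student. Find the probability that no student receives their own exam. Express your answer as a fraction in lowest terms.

2119/5760

This is the derangement probability: permutations of 8 with no fixed point.
D(8) = 8! · (1 − 1/1! + 1/2! − ··· + (−1)^8/8!) = 14833.
P = 14833/40320 = 2119/5760.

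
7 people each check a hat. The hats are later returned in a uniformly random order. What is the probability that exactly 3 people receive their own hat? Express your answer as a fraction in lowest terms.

Choose which 3 of the 7 are fixed: C(7,3) = 35 ways.
The remaining 4 must have no fixed point: D(4) = 9.
P = 35·9/5040 = 1/16.

1/16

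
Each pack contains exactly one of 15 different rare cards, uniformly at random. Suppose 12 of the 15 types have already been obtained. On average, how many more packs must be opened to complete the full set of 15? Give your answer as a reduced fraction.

Starting from 12 distinct types, each trial gives a new one with probability (15−i)/15 when i types are held, so the wait for the next new type is 15/(15−i).
E = 15/3 + 15/2 + 15/1 = 55/2.

55/2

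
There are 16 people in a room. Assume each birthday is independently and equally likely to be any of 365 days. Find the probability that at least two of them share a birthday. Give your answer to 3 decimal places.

It's easier to compute the probability that all 16 are distinct.
P(all distinct) = 365/365 · 364/365 · ··· · 350/365 ≈ 0.716.
So the probability of at least one match is 1 − 0.716 = 0.284.

0.284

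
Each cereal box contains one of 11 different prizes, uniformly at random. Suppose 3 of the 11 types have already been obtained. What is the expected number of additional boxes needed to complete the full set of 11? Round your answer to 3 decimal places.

29.896

Starting from 3 distinct types, each trial gives a new one with probability (11−i)/11 when i types are held, so the wait for the next new type is 11/(11−i).
E = 11/8 + 11/7 + 11/6 + 11/5 + 11/4 + 11/3 + 11/2 + 11/1 = 8371/280 ≈ 29.896.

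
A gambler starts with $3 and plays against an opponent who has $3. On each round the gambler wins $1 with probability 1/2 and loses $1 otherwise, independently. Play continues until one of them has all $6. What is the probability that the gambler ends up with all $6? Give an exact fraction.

1/2

With a fair step, P(i) = ½P(i−1) + ½P(i+1) with P(0)=0, P(6)=1 has the linear solution P(i) = i/6.
P(3) = 3/6 = 1/2.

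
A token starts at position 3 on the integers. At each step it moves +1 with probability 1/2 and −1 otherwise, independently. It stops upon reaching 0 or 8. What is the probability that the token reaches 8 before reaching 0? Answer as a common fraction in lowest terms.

With a fair step, P(i) = ½P(i−1) + ½P(i+1) with P(0)=0, P(8)=1 has the linear solution P(i) = i/8.
P(3) = 3/8.

3/8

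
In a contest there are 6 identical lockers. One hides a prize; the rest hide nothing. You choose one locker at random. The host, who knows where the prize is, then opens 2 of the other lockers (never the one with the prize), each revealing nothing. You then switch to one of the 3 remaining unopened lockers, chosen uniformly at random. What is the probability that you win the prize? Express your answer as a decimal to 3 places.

0.278

Your original locker holds the prize with probability 1/6, so the other 5 collectively hold it with probability 5/6.
The host can always find 2 empty lockers to open, so the reveals don't change that 5/6; it is now spread over the 3 remaining unopened lockers.
P(win by switching) = (5/6) · (1/3) = 5/18 ≈ 0.278.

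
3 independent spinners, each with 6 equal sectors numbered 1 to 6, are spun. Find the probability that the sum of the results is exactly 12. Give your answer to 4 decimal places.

There are 6^3 = 216 equally likely outcomes.
The number of ordered 3-tuples from {1,…,6} summing to 12 is 25.
P(sum = 12) = 25/216 ≈ 0.1157.

0.1157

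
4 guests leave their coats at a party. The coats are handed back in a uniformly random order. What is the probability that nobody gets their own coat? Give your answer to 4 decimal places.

This is the derangement probability: permutations of 4 with no fixed point.
D(4) = 4! · (1 − 1/1! + 1/2! − ··· + (−1)^4/4!) = 9.
P = 9/24 = 3/8 ≈ 0.3750.

0.3750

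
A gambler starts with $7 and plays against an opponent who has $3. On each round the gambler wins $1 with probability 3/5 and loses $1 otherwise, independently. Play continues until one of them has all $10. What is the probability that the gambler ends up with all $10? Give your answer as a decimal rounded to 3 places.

0.958

Let r = q/p = (2/5)/(3/5) = 2/3. The recurrence P(i) = p·P(i+1) + q·P(i−1) with P(0)=0, P(10)=1 gives P(i) = (1 − r^i)/(1 − r^10).
P(7) = (1 − (2/3)^7) / (1 − (2/3)^10) = 55593/58025 ≈ 0.958.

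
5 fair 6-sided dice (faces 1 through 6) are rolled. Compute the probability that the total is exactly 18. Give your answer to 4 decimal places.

There are 6^5 = 7776 equally likely outcomes.
The number of ordered 5-tuples from {1,…,6} summing to 18 is 780.
P(sum = 18) = 780/7776 = 65/648 ≈ 0.1003.

0.1003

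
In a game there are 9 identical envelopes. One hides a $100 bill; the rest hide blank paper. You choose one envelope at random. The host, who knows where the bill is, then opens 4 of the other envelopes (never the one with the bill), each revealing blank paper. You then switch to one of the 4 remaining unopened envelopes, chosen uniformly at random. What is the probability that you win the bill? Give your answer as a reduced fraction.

Your original envelope holds the bill with probability 1/9, so the other 8 collectively hold it with probability 8/9.
The host can always find 4 empty envelopes to open, so the reveals don't change that 8/9; it is now spread over the 4 remaining unopened envelopes.
P(win by switching) = (8/9) · (1/4) = 2/9.

2/9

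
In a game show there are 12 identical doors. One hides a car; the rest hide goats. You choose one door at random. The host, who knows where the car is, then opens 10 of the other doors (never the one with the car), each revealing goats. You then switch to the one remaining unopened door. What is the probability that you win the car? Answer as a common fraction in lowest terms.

11/12

Your original door holds the car with probability 1/12, so the other 11 collectively hold it with probability 11/12.
The host can always find 10 empty doors to open, so the reveals don't change that 11/12; it is now spread over the 1 remaining unopened door.
P(win by switching) = (11/12) · (1/1) = 11/12.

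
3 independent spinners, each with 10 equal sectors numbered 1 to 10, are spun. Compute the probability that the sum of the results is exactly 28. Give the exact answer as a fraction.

3/500

There are 10^3 = 1000 equally likely outcomes.
The number of ordered 3-tuples from {1,…,10} summing to 28 is 6.
P(sum = 28) = 6/1000 = 3/500.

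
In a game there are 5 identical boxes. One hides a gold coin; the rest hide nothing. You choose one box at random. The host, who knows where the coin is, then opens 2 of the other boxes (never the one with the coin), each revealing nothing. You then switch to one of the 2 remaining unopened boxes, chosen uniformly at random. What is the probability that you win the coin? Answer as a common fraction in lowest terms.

Your original box holds the coin with probability 1/5, so the other 4 collectively hold it with probability 4/5.
The host can always find 2 empty boxes to open, so the reveals don't change that 4/5; it is now spread over the 2 remaining unopened boxes.
P(win by switching) = (4/5) · (1/2) = 2/5.

2/5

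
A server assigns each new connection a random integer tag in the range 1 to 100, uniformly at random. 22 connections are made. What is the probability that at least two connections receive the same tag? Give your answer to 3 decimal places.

It's easier to compute the probability that all 22 are distinct.
P(all distinct) = 100/100 · 99/100 · ··· · 79/100 ≈ 0.082.
So the probability of at least one match is 1 − 0.082 = 0.918.

0.918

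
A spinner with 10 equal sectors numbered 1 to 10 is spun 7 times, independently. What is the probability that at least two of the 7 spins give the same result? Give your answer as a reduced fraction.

P(all 7 different) = 10/10 · 9/10 · ··· · 4/10 = 189/3125.
P(at least two equal) = 1 − 189/3125 = 2936/3125.

2936/3125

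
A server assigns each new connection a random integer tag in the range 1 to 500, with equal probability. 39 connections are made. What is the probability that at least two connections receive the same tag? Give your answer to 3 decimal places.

0.782

It's easier to compute the probability that all 39 are distinct.
P(all distinct) = 500/500 · 499/500 · ··· · 462/500 ≈ 0.218.
So the probability of at least one match is 1 − 0.218 = 0.782.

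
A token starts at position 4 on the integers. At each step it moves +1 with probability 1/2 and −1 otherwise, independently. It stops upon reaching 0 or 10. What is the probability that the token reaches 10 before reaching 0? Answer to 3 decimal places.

0.400

With a fair step, P(i) = ½P(i−1) + ½P(i+1) with P(0)=0, P(10)=1 has the linear solution P(i) = i/10.
P(4) = 4/10 = 2/5 ≈ 0.400.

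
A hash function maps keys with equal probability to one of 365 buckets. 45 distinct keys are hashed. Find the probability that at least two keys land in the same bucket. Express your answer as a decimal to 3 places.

0.941

It's easier to compute the probability that all 45 are distinct.
P(all distinct) = 365/365 · 364/365 · ··· · 321/365 ≈ 0.059.
So the probability of at least one match is 1 − 0.059 = 0.941.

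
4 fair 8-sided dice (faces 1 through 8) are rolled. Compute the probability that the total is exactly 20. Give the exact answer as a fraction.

There are 8^4 = 4096 equally likely outcomes.
The number of ordered 4-tuples from {1,…,8} summing to 20 is 315.
P(sum = 20) = 315/4096.

315/4096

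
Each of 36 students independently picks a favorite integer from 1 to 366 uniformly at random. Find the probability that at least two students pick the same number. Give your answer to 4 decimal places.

0.8313

It's easier to compute the probability that all 36 are distinct.
P(all distinct) = 366/366 · 365/366 · ··· · 331/366 ≈ 0.1687.
So the probability of at least one match is 1 − 0.1687 = 0.8313.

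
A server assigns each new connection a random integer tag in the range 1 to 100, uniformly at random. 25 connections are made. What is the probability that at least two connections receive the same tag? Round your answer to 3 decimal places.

It's easier to compute the probability that all 25 are distinct.
P(all distinct) = 100/100 · 99/100 · ··· · 76/100 ≈ 0.038.
So the probability of at least one match is 1 − 0.038 = 0.962.

0.962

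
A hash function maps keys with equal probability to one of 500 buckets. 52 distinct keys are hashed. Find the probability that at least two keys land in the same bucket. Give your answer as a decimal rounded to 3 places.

0.936

It's easier to compute the probability that all 52 are distinct.
P(all distinct) = 500/500 · 499/500 · ··· · 449/500 ≈ 0.064.
So the probability of at least one match is 1 − 0.064 = 0.936.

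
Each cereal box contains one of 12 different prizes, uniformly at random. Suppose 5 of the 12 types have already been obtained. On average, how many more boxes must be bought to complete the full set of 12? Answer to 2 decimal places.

31.11

Starting from 5 distinct types, each trial gives a new one with probability (12−i)/12 when i types are held, so the wait for the next new type is 12/(12−i).
E = 12/7 + 12/6 + 12/5 + 12/4 + 12/3 + 12/2 + 12/1 = 1089/35 ≈ 31.11.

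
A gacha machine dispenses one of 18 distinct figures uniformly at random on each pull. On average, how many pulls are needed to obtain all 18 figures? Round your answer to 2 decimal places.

62.91

After i distinct types are collected, each trial gives a new one with probability (18−i)/18, so the expected wait for the next new type is 18/(18−i).
E = 18/18 + 18/17 + 18/16 + 18/15 + 18/14 + 18/13 + 18/12 + 18/11 + 18/10 + 18/9 + 18/8 + 18/7 + 18/6 + 18/5 + 18/4 + 18/3 + 18/2 + 18/1 = 42822903/680680 ≈ 62.91.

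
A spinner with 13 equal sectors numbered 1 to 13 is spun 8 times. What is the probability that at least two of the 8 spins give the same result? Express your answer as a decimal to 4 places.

0.9364

P(all 8 different) = 13/13 · 12/13 · ··· · 6/13 ≈ 0.0636.
P(at least two equal) = 1 − 0.0636 = 0.9364.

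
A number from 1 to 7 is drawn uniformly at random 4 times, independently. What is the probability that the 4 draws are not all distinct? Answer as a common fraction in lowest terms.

P(all 4 different) = 7/7 · 6/7 · ··· · 4/7 = 120/343.
P(at least two equal) = 1 − 120/343 = 223/343.

223/343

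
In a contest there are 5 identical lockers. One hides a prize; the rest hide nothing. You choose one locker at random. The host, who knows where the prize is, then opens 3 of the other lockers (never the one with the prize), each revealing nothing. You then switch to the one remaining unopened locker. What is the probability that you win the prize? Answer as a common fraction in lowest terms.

4/5

Your original locker holds the prize with probability 1/5, so the other 4 collectively hold it with probability 4/5.
The host can always find 3 empty lockers to open, so the reveals don't change that 4/5; it is now spread over the 1 remaining unopened locker.
P(win by switching) = (4/5) · (1/1) = 4/5.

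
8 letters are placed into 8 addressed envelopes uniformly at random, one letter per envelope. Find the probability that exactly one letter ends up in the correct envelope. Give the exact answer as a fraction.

Choose which one is fixed: C(8,1) = 8 ways.
The remaining 7 must have no fixed point: D(7) = 1854.
P = 8·1854/40320 = 103/280.

103/280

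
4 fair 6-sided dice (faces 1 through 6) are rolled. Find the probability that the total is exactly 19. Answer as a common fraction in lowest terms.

7/162

There are 6^4 = 1296 equally likely outcomes.
The number of ordered 4-tuples from {1,…,6} summing to 19 is 56.
P(sum = 19) = 56/1296 = 7/162.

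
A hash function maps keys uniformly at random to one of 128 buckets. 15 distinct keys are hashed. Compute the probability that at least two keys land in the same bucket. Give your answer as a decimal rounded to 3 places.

0.574

It's easier to compute the probability that all 15 are distinct.
P(all distinct) = 128/128 · 127/128 · ··· · 114/128 ≈ 0.426.
So the probability of at least one match is 1 − 0.426 = 0.574.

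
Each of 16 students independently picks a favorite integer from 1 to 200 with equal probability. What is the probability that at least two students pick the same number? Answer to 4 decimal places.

It's easier to compute the probability that all 16 are distinct.
P(all distinct) = 200/200 · 199/200 · ··· · 185/200 ≈ 0.5400.
So the probability of at least one match is 1 − 0.5400 = 0.4600.

0.4600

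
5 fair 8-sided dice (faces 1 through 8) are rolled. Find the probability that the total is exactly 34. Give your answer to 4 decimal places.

There are 8^5 = 32768 equally likely outcomes.
The number of ordered 5-tuples from {1,…,8} summing to 34 is 210.
P(sum = 34) = 210/32768 = 105/16384 ≈ 0.0064.

0.0064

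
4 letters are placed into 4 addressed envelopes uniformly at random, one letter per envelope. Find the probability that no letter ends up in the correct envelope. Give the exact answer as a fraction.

This is the derangement probability: permutations of 4 with no fixed point.
D(4) = 4! · (1 − 1/1! + 1/2! − ··· + (−1)^4/4!) = 9.
P = 9/24 = 3/8.

3/8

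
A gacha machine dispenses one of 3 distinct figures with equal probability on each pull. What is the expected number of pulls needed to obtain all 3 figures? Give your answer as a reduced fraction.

After i distinct types are collected, each trial gives a new one with probability (3−i)/3, so the expected wait for the next new type is 3/(3−i).
E = 3/3 + 3/2 + 3/1 = 11/2.

11/2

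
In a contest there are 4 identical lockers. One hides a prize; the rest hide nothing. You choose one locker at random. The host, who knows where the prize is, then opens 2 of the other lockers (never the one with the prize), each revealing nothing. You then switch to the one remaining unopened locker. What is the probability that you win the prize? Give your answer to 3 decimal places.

0.750

Your original locker holds the prize with probability 1/4, so the other 3 collectively hold it with probability 3/4.
The host can always find 2 empty lockers to open, so the reveals don't change that 3/4; it is now spread over the 1 remaining unopened locker.
P(win by switching) = (3/4) · (1/1) = 3/4 ≈ 0.750.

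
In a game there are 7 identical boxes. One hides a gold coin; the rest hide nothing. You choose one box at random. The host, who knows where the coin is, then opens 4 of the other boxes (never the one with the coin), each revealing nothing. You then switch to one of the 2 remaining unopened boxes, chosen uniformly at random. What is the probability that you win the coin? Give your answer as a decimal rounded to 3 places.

0.429

Your original box holds the coin with probability 1/7, so the other 6 collectively hold it with probability 6/7.
The host can always find 4 empty boxes to open, so the reveals don't change that 6/7; it is now spread over the 2 remaining unopened boxes.
P(win by switching) = (6/7) · (1/2) = 3/7 ≈ 0.429.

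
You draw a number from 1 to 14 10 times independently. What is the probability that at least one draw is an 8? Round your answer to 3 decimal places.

P(no draw is an 8) = (13/14)^10 ≈ 0.477.
P(at least one) = 1 − 0.477 = 0.523.

0.523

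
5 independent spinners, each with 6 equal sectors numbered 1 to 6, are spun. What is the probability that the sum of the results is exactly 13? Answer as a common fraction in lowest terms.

35/648

There are 6^5 = 7776 equally likely outcomes.
The number of ordered 5-tuples from {1,…,6} summing to 13 is 420.
P(sum = 13) = 420/7776 = 35/648.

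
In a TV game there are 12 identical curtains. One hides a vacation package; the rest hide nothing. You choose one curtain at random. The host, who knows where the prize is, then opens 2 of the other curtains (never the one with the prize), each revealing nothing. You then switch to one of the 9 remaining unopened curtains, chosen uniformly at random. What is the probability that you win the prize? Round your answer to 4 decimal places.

Your original curtain holds the prize with probability 1/12, so the other 11 collectively hold it with probability 11/12.
The host can always find 2 empty curtains to open, so the reveals don't change that 11/12; it is now spread over the 9 remaining unopened curtains.
P(win by switching) = (11/12) · (1/9) = 11/108 ≈ 0.1019.

0.1019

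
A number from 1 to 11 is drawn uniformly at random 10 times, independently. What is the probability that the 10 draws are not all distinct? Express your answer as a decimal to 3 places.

P(all 10 different) = 11/11 · 10/11 · ··· · 2/11 ≈ 0.002.
P(at least two equal) = 1 − 0.002 = 0.998.

0.998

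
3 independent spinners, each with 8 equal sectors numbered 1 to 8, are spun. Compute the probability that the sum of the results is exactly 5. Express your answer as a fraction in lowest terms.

3/256

There are 8^3 = 512 equally likely outcomes.
The number of ordered 3-tuples from {1,…,8} summing to 5 is 6.
P(sum = 5) = 6/512 = 3/256.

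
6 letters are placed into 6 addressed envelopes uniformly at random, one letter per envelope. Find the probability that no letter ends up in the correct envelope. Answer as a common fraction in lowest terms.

53/144

This is the derangement probability: permutations of 6 with no fixed point.
D(6) = 6! · (1 − 1/1! + 1/2! − ··· + (−1)^6/6!) = 265.
P = 265/720 = 53/144.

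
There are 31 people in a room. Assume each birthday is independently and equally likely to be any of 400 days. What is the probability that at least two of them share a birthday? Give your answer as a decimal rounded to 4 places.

It's easier to compute the probability that all 31 are distinct.
P(all distinct) = 400/400 · 399/400 · ··· · 370/400 ≈ 0.3032.
So the probability of at least one match is 1 − 0.3032 = 0.6968.

0.6968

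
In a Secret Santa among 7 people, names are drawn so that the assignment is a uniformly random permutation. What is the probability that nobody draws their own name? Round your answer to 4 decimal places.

This is the derangement probability: permutations of 7 with no fixed point.
D(7) = 7! · (1 − 1/1! + 1/2! − ··· + (−1)^7/7!) = 1854.
P = 1854/5040 = 103/280 ≈ 0.3679.

0.3679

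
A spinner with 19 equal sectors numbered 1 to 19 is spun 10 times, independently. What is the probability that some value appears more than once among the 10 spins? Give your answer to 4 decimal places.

0.9453

P(all 10 different) = 19/19 · 18/19 · ··· · 10/19 ≈ 0.0547.
P(at least two equal) = 1 − 0.0547 = 0.9453.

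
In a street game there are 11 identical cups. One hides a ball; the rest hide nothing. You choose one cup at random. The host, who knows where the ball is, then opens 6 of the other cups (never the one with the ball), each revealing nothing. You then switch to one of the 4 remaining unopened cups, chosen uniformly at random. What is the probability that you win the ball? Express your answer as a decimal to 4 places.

0.2273

Your original cup holds the ball with probability 1/11, so the other 10 collectively hold it with probability 10/11.
The host can always find 6 empty cups to open, so the reveals don't change that 10/11; it is now spread over the 4 remaining unopened cups.
P(win by switching) = (10/11) · (1/4) = 5/22 ≈ 0.2273.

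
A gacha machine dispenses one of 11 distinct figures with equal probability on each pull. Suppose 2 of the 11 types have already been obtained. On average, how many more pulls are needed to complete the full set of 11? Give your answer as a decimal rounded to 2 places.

Starting from 2 distinct types, each trial gives a new one with probability (11−i)/11 when i types are held, so the wait for the next new type is 11/(11−i).
E = 11/9 + 11/8 + 11/7 + 11/6 + 11/5 + 11/4 + 11/3 + 11/2 + 11/1 = 78419/2520 ≈ 31.12.

31.12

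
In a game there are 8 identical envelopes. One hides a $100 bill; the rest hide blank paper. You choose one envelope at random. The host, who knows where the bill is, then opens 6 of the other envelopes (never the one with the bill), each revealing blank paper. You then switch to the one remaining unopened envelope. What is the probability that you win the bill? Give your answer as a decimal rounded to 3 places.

Your original envelope holds the bill with probability 1/8, so the other 7 collectively hold it with probability 7/8.
The host can always find 6 empty envelopes to open, so the reveals don't change that 7/8; it is now spread over the 1 remaining unopened envelope.
P(win by switching) = (7/8) · (1/1) = 7/8 ≈ 0.875.

0.875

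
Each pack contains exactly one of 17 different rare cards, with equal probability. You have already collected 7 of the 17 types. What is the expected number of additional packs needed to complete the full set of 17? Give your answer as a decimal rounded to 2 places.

Starting from 7 distinct types, each trial gives a new one with probability (17−i)/17 when i types are held, so the wait for the next new type is 17/(17−i).
E = 17/10 + 17/9 + 17/8 + 17/7 + 17/6 + 17/5 + 17/4 + 17/3 + 17/2 + 17/1 = 125477/2520 ≈ 49.79.

49.79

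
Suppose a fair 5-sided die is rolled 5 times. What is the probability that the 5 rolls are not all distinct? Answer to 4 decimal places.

0.9616

P(all 5 different) = 5/5 · 4/5 · ··· · 1/5 ≈ 0.0384.
P(at least two equal) = 1 − 0.0384 = 0.9616.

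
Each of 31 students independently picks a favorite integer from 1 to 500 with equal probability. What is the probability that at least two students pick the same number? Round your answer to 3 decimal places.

0.613

It's easier to compute the probability that all 31 are distinct.
P(all distinct) = 500/500 · 499/500 · ··· · 470/500 ≈ 0.387.
So the probability of at least one match is 1 − 0.387 = 0.613.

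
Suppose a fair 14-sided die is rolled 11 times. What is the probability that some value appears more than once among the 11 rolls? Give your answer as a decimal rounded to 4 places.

0.9964

P(all 11 different) = 14/14 · 13/14 · ··· · 4/14 ≈ 0.0036.
P(at least two equal) = 1 − 0.0036 = 0.9964.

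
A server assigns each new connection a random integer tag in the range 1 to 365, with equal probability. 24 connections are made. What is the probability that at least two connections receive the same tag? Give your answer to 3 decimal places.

0.538

It's easier to compute the probability that all 24 are distinct.
P(all distinct) = 365/365 · 364/365 · ··· · 342/365 ≈ 0.462.
So the probability of at least one match is 1 − 0.462 = 0.538.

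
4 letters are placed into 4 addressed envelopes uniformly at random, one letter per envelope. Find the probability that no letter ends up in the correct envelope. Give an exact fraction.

This is the derangement probability: permutations of 4 with no fixed point.
D(4) = 4! · (1 − 1/1! + 1/2! − ··· + (−1)^4/4!) = 9.
P = 9/24 = 3/8.

3/8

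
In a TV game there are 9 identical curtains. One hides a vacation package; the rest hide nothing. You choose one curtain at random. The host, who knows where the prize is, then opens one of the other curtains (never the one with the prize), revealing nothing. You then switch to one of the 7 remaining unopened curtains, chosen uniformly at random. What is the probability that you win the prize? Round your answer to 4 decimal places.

0.1270

Your original curtain holds the prize with probability 1/9, so the other 8 collectively hold it with probability 8/9.
The host can always find an empty curtain to open, so this doesn't change that 8/9; it is now spread over the 7 remaining unopened curtains.
P(win by switching) = (8/9) · (1/7) = 8/63 ≈ 0.1270.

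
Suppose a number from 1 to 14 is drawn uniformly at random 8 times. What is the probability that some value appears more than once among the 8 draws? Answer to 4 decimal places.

P(all 8 different) = 14/14 · 13/14 · ··· · 7/14 ≈ 0.0820.
P(at least two equal) = 1 − 0.0820 = 0.9180.

0.9180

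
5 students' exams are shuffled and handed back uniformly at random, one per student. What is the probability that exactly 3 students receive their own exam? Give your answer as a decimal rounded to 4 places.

Choose which 3 of the 5 are fixed: C(5,3) = 10 ways.
The remaining 2 must have no fixed point: D(2) = 1.
P = 10·1/120 = 1/12 ≈ 0.0833.

0.0833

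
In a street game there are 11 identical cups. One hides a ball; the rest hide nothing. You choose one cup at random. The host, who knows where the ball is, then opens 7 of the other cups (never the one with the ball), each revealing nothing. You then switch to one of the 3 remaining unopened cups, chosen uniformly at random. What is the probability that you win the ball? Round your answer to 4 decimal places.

Your original cup holds the ball with probability 1/11, so the other 10 collectively hold it with probability 10/11.
The host can always find 7 empty cups to open, so the reveals don't change that 10/11; it is now spread over the 3 remaining unopened cups.
P(win by switching) = (10/11) · (1/3) = 10/33 ≈ 0.3030.

0.3030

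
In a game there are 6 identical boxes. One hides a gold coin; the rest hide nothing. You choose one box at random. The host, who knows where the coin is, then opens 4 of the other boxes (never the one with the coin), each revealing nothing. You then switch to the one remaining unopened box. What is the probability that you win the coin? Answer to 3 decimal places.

Your original box holds the coin with probability 1/6, so the other 5 collectively hold it with probability 5/6.
The host can always find 4 empty boxes to open, so the reveals don't change that 5/6; it is now spread over the 1 remaining unopened box.
P(win by switching) = (5/6) · (1/1) = 5/6 ≈ 0.833.

0.833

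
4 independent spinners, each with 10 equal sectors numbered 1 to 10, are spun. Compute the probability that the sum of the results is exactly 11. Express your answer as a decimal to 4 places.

There are 10^4 = 10000 equally likely outcomes.
The number of ordered 4-tuples from {1,…,10} summing to 11 is 120.
P(sum = 11) = 120/10000 = 3/250 ≈ 0.0120.

0.0120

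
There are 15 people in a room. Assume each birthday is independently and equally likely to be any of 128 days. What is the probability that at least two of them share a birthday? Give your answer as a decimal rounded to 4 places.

0.5739

It's easier to compute the probability that all 15 are distinct.
P(all distinct) = 128/128 · 127/128 · ··· · 114/128 ≈ 0.4261.
So the probability of at least one match is 1 − 0.4261 = 0.5739.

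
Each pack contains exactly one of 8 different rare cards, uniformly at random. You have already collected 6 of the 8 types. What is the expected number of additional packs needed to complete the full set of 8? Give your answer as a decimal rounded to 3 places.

Starting from 6 distinct types, each trial gives a new one with probability (8−i)/8 when i types are held, so the wait for the next new type is 8/(8−i).
E = 8/2 + 8/1 = 12 ≈ 12.000.

12.000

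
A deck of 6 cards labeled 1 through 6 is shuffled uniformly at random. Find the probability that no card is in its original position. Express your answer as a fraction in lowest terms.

This is the derangement probability: permutations of 6 with no fixed point.
D(6) = 6! · (1 − 1/1! + 1/2! − ··· + (−1)^6/6!) = 265.
P = 265/720 = 53/144.

53/144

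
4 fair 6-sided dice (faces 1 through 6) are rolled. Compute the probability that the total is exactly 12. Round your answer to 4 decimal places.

0.0965

There are 6^4 = 1296 equally likely outcomes.
The number of ordered 4-tuples from {1,…,6} summing to 12 is 125.
P(sum = 12) = 125/1296 ≈ 0.0965.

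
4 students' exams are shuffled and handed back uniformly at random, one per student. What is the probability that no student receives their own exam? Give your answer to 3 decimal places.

0.375

This is the derangement probability: permutations of 4 with no fixed point.
D(4) = 4! · (1 − 1/1! + 1/2! − ··· + (−1)^4/4!) = 9.
P = 9/24 = 3/8 ≈ 0.375.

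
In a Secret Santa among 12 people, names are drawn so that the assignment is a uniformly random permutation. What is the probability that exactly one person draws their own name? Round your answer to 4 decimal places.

0.3679

Choose which one is fixed: C(12,1) = 12 ways.
The remaining 11 must have no fixed point: D(11) = 14684570.
P = 12·14684570/479001600 = 1468457/3991680 ≈ 0.3679.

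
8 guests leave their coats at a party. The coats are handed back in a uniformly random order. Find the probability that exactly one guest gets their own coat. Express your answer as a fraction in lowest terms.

103/280

Choose which one is fixed: C(8,1) = 8 ways.
The remaining 7 must have no fixed point: D(7) = 1854.
P = 8·1854/40320 = 103/280.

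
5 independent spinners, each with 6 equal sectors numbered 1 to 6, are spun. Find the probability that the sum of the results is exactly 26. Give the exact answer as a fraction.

35/3888

There are 6^5 = 7776 equally likely outcomes.
The number of ordered 5-tuples from {1,…,6} summing to 26 is 70.
P(sum = 26) = 70/7776 = 35/3888.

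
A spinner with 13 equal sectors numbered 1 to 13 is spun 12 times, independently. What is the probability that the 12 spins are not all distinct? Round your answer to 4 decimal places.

P(all 12 different) = 13/13 · 12/13 · ··· · 2/13 ≈ 0.0003.
P(at least two equal) = 1 − 0.0003 = 0.9997.

0.9997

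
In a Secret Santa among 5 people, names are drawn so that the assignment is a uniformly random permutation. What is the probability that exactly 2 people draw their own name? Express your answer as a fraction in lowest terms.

1/6

Choose which 2 of the 5 are fixed: C(5,2) = 10 ways.
The remaining 3 must have no fixed point: D(3) = 2.
P = 10·2/120 = 1/6.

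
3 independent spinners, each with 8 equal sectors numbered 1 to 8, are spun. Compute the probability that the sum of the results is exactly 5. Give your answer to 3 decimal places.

There are 8^3 = 512 equally likely outcomes.
The number of ordered 3-tuples from {1,…,8} summing to 5 is 6.
P(sum = 5) = 6/512 = 3/256 ≈ 0.012.

0.012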